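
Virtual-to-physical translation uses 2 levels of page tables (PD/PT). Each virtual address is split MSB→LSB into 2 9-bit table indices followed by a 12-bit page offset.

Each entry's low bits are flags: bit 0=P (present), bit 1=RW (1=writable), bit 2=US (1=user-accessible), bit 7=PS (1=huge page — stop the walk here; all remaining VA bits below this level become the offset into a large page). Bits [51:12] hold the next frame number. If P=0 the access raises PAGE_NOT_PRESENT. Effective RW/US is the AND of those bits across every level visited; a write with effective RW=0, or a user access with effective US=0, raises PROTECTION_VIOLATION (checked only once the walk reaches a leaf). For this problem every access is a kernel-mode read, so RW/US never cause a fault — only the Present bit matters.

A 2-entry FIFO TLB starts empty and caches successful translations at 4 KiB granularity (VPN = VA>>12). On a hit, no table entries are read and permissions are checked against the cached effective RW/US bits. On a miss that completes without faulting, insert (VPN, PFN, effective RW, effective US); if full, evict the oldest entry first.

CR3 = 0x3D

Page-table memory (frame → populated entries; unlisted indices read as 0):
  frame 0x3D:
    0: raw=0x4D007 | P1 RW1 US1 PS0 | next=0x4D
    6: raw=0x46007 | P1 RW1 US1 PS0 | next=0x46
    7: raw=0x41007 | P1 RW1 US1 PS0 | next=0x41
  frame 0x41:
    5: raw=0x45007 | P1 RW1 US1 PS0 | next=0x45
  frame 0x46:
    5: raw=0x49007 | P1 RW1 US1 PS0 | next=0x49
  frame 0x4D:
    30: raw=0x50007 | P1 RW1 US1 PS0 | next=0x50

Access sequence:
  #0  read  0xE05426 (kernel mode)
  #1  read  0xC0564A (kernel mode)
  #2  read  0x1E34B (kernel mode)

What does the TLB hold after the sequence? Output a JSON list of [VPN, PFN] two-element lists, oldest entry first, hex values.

Walk each access:
#0 VA=0xE05426 (r,kernel):
  L0 @0x3D[7] → 0x41007  P=1,RW=1,US=1,PS=0
  L1 @0x41[5] → 0x45007  P=1,RW=1,US=1,PS=0
  ✓ 0x45426  — 2 lookups
#1 VA=0xC0564A (r,kernel):
  L0 @0x3D[6] → 0x46007  P=1,RW=1,US=1,PS=0
  L1 @0x46[5] → 0x49007  P=1,RW=1,US=1,PS=0
  ✓ 0x4964A  — 2 lookups
#2 VA=0x1E34B (r,kernel):
  L0 @0x3D[0] → 0x4D007  P=1,RW=1,US=1,PS=0
  L1 @0x4D[30] → 0x50007  P=1,RW=1,US=1,PS=0
  ✓ 0x5034B  — 2 lookups

TLB: [["0xC05", "0x49"], ["0x1E", "0x50"]]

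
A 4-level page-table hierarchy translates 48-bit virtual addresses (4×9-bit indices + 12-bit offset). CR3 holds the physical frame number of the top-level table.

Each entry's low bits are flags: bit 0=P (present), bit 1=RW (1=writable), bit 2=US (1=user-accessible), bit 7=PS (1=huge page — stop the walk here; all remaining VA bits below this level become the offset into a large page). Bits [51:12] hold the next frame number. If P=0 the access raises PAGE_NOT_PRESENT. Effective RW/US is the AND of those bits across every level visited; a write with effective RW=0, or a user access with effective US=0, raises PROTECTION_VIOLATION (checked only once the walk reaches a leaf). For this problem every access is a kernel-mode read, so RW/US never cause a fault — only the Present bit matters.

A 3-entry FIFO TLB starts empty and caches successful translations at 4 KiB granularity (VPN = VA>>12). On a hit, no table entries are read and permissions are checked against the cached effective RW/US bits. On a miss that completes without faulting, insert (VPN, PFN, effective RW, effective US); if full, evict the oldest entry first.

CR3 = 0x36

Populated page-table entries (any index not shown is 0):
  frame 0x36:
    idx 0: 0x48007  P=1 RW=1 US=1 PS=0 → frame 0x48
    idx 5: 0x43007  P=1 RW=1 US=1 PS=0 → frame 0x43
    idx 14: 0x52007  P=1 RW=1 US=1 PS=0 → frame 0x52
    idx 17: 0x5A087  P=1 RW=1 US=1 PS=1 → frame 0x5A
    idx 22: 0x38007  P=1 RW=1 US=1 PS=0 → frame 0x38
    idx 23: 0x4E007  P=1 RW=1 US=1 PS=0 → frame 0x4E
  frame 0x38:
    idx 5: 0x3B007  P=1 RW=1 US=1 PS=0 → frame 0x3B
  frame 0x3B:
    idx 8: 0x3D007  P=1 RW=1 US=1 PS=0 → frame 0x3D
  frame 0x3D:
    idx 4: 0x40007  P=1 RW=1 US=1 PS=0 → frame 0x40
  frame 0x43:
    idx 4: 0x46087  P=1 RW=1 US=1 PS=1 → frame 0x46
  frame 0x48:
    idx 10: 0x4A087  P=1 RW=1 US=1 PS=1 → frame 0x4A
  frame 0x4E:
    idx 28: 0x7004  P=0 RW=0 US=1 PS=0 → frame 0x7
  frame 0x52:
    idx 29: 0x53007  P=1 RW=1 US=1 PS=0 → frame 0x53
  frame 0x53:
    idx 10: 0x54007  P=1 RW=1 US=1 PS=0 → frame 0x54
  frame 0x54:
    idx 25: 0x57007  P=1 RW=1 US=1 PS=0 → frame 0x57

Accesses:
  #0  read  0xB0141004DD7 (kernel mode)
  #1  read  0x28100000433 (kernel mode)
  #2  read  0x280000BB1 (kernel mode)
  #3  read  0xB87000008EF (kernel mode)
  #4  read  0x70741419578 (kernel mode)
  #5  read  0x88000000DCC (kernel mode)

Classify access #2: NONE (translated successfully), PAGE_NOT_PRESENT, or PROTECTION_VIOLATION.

Walk each access:
#0 VA=0xB0141004DD7 (r,kernel):
  lvl0: tbl 0x36, slot 22 ⇒ 0x38007 (P1/RW1/US1/PS0)
  lvl1: tbl 0x38, slot 5 ⇒ 0x3B007 (P1/RW1/US1/PS0)
  lvl2: tbl 0x3B, slot 8 ⇒ 0x3D007 (P1/RW1/US1/PS0)
  lvl3: tbl 0x3D, slot 4 ⇒ 0x40007 (P1/RW1/US1/PS0)
  ✓ 0x40DD7  — 4 lookups
#1 VA=0x28100000433 (r,kernel):
  lvl0: tbl 0x36, slot 5 ⇒ 0x43007 (P1/RW1/US1/PS0)
  lvl1: tbl 0x43, slot 4 ⇒ 0x46087 (P1/RW1/US1/PS1)
  ✓ 0x46433 (huge @L1)  — 2 lookups
#2 VA=0x280000BB1 (r,kernel):
  lvl0: tbl 0x36, slot 0 ⇒ 0x48007 (P1/RW1/US1/PS0)
  lvl1: tbl 0x48, slot 10 ⇒ 0x4A087 (P1/RW1/US1/PS1)
  ✓ 0x4ABB1 (huge @L1)  — 2 lookups
#3 VA=0xB87000008EF (r,kernel):
  lvl0: tbl 0x36, slot 23 ⇒ 0x4E007 (P1/RW1/US1/PS0)
  lvl1: tbl 0x4E, slot 28 ⇒ 0x7004 (P0/RW0/US1/PS0)
  → PAGE_NOT_PRESENT  (2 entries read)
#4 VA=0x70741419578 (r,kernel):
  lvl0: tbl 0x36, slot 14 ⇒ 0x52007 (P1/RW1/US1/PS0)
  lvl1: tbl 0x52, slot 29 ⇒ 0x53007 (P1/RW1/US1/PS0)
  lvl2: tbl 0x53, slot 10 ⇒ 0x54007 (P1/RW1/US1/PS0)
  lvl3: tbl 0x54, slot 25 ⇒ 0x57007 (P1/RW1/US1/PS0)
  ✓ 0x57578  — 4 lookups
#5 VA=0x88000000DCC (r,kernel):
  lvl0: tbl 0x36, slot 17 ⇒ 0x5A087 (P1/RW1/US1/PS1)
  ✓ 0x5ADCC (huge @L0)  — 1 lookups

Access #2 fault: NONE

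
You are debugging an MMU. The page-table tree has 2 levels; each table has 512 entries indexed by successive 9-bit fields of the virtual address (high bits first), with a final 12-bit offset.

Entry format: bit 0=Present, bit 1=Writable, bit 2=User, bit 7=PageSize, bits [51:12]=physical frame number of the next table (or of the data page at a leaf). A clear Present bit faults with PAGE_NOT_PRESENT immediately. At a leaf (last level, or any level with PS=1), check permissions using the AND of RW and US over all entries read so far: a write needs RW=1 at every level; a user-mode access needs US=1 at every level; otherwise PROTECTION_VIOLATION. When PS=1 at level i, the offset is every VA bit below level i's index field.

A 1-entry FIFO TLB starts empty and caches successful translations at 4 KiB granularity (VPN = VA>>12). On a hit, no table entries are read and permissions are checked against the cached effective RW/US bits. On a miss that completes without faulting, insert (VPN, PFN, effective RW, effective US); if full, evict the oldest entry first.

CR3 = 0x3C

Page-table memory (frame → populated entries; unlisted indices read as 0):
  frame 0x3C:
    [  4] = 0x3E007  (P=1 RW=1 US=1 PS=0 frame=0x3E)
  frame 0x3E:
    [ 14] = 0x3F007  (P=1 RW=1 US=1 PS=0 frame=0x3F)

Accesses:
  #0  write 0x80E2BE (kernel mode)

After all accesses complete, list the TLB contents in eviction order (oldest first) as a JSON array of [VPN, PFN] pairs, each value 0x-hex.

Trace:
#0 VA=0x80E2BE (w,kernel):
  L0: frame=0x3C idx=4 entry=0x3E007 [P=1 RW=1 US=1 PS=0]
  L1: frame=0x3E idx=14 entry=0x3F007 [P=1 RW=1 US=1 PS=0]
  ✓ 0x3F2BE  — 2 lookups

TLB: [["0x80E", "0x3F"]]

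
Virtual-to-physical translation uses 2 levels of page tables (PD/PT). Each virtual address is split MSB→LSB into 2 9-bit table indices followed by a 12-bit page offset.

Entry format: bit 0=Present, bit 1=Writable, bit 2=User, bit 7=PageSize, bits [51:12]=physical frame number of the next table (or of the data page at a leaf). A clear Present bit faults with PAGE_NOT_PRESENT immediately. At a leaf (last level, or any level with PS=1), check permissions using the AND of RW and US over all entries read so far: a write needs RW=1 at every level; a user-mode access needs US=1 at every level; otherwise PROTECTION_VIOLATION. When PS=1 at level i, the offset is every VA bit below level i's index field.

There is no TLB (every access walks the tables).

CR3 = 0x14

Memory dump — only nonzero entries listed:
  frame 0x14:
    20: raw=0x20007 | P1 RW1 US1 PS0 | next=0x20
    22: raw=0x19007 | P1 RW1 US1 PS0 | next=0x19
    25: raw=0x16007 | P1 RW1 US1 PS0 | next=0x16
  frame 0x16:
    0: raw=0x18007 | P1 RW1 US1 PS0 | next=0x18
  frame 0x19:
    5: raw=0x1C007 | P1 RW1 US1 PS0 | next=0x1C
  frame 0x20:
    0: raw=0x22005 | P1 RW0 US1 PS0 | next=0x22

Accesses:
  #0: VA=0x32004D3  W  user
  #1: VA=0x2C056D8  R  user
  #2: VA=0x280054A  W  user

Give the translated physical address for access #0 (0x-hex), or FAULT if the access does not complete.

Per-access translation:
#0 VA=0x32004D3 (w,user):
  [0] read 0x14 idx=25: raw=0x16007 flags P=1 W=1 U=1 S=0
  [1] read 0x16 idx=0: raw=0x18007 flags P=1 W=1 U=1 S=0
  ✓ 0x184D3  — 2 lookups
#1 VA=0x2C056D8 (r,user):
  [0] read 0x14 idx=22: raw=0x19007 flags P=1 W=1 U=1 S=0
  [1] read 0x19 idx=5: raw=0x1C007 flags P=1 W=1 U=1 S=0
  ✓ 0x1C6D8  — 2 lookups
#2 VA=0x280054A (w,user):
  [0] read 0x14 idx=20: raw=0x20007 flags P=1 W=1 U=1 S=0
  [1] read 0x20 idx=0: raw=0x22005 flags P=1 W=0 U=1 S=0
  ✗ PROTECTION_VIOLATION  [2 reads]

Access #0 PA: 0x184D3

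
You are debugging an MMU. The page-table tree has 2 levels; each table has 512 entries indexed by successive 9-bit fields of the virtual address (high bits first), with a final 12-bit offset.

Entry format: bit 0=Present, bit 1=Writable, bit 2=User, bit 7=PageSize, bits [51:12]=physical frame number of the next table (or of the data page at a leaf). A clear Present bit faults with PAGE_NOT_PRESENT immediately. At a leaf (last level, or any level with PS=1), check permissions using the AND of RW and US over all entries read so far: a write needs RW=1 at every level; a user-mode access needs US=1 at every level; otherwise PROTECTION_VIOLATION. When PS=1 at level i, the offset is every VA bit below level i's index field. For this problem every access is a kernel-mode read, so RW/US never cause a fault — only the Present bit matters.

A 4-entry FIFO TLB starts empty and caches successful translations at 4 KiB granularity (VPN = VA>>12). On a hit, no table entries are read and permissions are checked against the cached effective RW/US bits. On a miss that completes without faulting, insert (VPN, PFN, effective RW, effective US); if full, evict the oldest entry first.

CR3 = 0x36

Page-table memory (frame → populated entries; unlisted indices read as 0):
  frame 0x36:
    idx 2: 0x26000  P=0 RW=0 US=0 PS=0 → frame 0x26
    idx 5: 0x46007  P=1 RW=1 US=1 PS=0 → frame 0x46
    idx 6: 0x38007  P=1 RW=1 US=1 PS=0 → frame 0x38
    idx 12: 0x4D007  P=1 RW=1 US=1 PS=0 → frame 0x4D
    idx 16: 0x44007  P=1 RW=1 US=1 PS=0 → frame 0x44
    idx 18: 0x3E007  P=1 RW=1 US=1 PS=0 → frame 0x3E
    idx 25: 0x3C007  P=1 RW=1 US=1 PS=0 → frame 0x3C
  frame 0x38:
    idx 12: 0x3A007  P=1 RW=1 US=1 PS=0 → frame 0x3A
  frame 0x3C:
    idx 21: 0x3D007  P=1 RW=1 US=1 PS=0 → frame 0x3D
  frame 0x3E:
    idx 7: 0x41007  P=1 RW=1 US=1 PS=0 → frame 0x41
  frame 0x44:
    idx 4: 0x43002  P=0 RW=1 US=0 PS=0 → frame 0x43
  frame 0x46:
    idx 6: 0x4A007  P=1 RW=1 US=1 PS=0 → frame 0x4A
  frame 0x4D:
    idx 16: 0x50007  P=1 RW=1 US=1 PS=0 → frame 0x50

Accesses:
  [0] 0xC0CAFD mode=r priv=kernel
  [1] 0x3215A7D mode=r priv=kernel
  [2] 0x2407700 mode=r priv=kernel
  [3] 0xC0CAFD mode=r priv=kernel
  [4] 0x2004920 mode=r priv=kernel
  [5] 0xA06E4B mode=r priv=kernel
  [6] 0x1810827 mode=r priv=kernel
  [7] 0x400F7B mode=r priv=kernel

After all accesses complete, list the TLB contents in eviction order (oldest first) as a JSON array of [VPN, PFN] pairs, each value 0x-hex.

Per-access translation:
#0 VA=0xC0CAFD (r,kernel):
  L0: frame=0x36 idx=6 entry=0x38007 [P=1 RW=1 US=1 PS=0]
  L1: frame=0x38 idx=12 entry=0x3A007 [P=1 RW=1 US=1 PS=0]
  ✓ 0x3AAFD  — 2 lookups
#1 VA=0x3215A7D (r,kernel):
  L0: frame=0x36 idx=25 entry=0x3C007 [P=1 RW=1 US=1 PS=0]
  L1: frame=0x3C idx=21 entry=0x3D007 [P=1 RW=1 US=1 PS=0]
  ✓ 0x3DA7D  — 2 lookups
#2 VA=0x2407700 (r,kernel):
  L0: frame=0x36 idx=18 entry=0x3E007 [P=1 RW=1 US=1 PS=0]
  L1: frame=0x3E idx=7 entry=0x41007 [P=1 RW=1 US=1 PS=0]
  ✓ 0x41700  — 2 lookups
#3 VA=0xC0CAFD (r,kernel):
  TLB hit vpn=0xC0C → PA=0x3AAFD
#4 VA=0x2004920 (r,kernel):
  L0: frame=0x36 idx=16 entry=0x44007 [P=1 RW=1 US=1 PS=0]
  L1: frame=0x44 idx=4 entry=0x43002 [P=0 RW=1 US=0 PS=0]
  ✗ PAGE_NOT_PRESENT  [2 reads]
#5 VA=0xA06E4B (r,kernel):
  L0: frame=0x36 idx=5 entry=0x46007 [P=1 RW=1 US=1 PS=0]
  L1: frame=0x46 idx=6 entry=0x4A007 [P=1 RW=1 US=1 PS=0]
  ✓ 0x4AE4B  — 2 lookups
#6 VA=0x1810827 (r,kernel):
  L0: frame=0x36 idx=12 entry=0x4D007 [P=1 RW=1 US=1 PS=0]
  L1: frame=0x4D idx=16 entry=0x50007 [P=1 RW=1 US=1 PS=0]
  ✓ 0x50827  — 2 lookups
#7 VA=0x400F7B (r,kernel):
  L0: frame=0x36 idx=2 entry=0x26000 [P=0 RW=0 US=0 PS=0]
  ✗ PAGE_NOT_PRESENT  [1 reads]

TLB: [["0x3215", "0x3D"], ["0x2407", "0x41"], ["0xA06", "0x4A"], ["0x1810", "0x50"]]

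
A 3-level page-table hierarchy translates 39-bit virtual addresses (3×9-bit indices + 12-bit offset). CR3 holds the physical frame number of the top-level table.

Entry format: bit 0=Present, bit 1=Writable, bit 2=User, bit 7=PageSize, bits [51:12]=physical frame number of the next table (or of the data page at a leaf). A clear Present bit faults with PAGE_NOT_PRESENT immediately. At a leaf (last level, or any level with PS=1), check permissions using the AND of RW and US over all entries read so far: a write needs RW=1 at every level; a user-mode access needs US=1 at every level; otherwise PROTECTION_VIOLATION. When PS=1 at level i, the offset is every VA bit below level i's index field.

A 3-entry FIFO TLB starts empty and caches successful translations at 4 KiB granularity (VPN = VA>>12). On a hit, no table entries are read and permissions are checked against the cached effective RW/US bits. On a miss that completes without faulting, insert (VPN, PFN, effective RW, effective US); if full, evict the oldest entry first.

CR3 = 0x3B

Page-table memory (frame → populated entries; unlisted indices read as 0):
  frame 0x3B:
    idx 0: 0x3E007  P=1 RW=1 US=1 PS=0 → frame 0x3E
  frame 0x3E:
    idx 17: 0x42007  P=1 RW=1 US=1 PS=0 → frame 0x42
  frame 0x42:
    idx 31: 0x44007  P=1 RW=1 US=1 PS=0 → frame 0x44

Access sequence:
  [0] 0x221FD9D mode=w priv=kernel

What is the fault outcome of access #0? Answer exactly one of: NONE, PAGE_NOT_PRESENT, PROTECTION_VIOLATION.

Trace:
#0 VA=0x221FD9D (w,kernel):
  L0: frame=0x3B idx=0 entry=0x3E007 [P=1 RW=1 US=1 PS=0]
  L1: frame=0x3E idx=17 entry=0x42007 [P=1 RW=1 US=1 PS=0]
  L2: frame=0x42 idx=31 entry=0x44007 [P=1 RW=1 US=1 PS=0]
  ✓ 0x44D9D  — 3 lookups

Access #0 fault: NONE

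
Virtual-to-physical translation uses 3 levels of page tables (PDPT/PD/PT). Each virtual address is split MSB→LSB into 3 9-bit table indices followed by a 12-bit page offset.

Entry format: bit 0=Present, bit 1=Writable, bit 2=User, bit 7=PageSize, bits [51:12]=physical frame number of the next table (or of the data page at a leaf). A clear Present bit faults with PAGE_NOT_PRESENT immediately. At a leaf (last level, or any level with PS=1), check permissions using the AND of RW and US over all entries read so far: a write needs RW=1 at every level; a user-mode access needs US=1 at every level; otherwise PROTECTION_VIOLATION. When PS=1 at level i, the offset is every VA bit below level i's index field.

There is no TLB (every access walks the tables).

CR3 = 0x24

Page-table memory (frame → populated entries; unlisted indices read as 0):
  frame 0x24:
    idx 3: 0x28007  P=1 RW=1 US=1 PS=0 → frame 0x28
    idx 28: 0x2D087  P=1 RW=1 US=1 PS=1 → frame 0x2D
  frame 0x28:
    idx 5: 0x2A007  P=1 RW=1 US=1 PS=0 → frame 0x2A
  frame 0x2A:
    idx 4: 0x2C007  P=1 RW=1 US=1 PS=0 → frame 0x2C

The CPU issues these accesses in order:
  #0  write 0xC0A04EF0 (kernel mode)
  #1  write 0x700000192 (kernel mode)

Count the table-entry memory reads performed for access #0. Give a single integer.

Trace:
#0 VA=0xC0A04EF0 (w,kernel):
  [0] read 0x24 idx=3: raw=0x28007 flags P=1 W=1 U=1 S=0
  [1] read 0x28 idx=5: raw=0x2A007 flags P=1 W=1 U=1 S=0
  [2] read 0x2A idx=4: raw=0x2C007 flags P=1 W=1 U=1 S=0
  ⇒ phys 0x2CEF0  [3 reads]
#1 VA=0x700000192 (w,kernel):
  [0] read 0x24 idx=28: raw=0x2D087 flags P=1 W=1 U=1 S=1
  ⇒ phys 0x2D192 (huge @L0)  [1 reads]

Entries read for #0: 3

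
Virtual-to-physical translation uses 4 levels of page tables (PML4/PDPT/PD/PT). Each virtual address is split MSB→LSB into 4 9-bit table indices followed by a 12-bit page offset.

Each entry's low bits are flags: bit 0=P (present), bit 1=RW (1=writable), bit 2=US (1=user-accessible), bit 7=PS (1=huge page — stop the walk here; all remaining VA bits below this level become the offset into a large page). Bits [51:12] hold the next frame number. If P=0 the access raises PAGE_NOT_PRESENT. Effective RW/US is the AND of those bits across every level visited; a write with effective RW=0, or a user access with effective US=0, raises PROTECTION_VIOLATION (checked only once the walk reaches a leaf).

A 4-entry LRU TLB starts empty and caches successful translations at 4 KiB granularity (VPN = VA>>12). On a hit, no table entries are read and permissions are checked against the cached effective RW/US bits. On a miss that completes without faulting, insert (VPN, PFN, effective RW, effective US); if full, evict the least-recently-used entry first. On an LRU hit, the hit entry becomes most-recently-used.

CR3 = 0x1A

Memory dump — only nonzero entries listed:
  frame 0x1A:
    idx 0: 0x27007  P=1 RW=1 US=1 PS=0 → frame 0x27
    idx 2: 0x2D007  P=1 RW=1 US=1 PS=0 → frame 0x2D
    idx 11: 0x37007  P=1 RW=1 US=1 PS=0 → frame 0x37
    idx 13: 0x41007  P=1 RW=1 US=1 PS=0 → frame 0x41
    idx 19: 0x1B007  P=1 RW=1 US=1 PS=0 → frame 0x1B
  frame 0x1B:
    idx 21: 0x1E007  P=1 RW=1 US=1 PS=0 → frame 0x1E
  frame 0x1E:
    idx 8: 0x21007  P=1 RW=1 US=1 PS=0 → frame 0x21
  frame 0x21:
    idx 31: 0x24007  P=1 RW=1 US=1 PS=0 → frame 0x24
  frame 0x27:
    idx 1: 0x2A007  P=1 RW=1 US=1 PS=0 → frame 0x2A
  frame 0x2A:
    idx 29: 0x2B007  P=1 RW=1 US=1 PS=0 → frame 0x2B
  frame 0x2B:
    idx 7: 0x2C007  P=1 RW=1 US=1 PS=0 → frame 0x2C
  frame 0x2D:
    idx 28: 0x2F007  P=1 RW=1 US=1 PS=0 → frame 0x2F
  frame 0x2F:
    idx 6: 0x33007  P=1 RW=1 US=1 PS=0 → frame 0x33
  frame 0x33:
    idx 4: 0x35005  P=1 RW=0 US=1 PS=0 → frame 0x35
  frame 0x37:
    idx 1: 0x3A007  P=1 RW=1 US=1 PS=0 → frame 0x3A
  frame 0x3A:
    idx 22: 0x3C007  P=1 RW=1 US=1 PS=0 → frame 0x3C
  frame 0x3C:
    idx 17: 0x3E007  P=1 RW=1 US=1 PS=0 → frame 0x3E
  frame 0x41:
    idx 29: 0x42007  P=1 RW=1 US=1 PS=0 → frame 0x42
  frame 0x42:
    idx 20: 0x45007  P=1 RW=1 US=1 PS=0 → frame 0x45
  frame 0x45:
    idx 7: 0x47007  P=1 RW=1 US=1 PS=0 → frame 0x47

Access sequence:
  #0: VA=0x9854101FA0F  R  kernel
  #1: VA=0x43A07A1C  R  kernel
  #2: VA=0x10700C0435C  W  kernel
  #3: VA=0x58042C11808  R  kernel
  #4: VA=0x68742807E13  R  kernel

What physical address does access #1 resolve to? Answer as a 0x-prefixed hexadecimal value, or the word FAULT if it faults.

Walk each access:
#0 VA=0x9854101FA0F (r,kernel):
  [0] read 0x1A idx=19: raw=0x1B007 flags P=1 W=1 U=1 S=0
  [1] read 0x1B idx=21: raw=0x1E007 flags P=1 W=1 U=1 S=0
  [2] read 0x1E idx=8: raw=0x21007 flags P=1 W=1 U=1 S=0
  [3] read 0x21 idx=31: raw=0x24007 flags P=1 W=1 U=1 S=0
  ⇒ phys 0x24A0F  [4 reads]
#1 VA=0x43A07A1C (r,kernel):
  [0] read 0x1A idx=0: raw=0x27007 flags P=1 W=1 U=1 S=0
  [1] read 0x27 idx=1: raw=0x2A007 flags P=1 W=1 U=1 S=0
  [2] read 0x2A idx=29: raw=0x2B007 flags P=1 W=1 U=1 S=0
  [3] read 0x2B idx=7: raw=0x2C007 flags P=1 W=1 U=1 S=0
  ⇒ phys 0x2CA1C  [4 reads]
#2 VA=0x10700C0435C (w,kernel):
  [0] read 0x1A idx=2: raw=0x2D007 flags P=1 W=1 U=1 S=0
  [1] read 0x2D idx=28: raw=0x2F007 flags P=1 W=1 U=1 S=0
  [2] read 0x2F idx=6: raw=0x33007 flags P=1 W=1 U=1 S=0
  [3] read 0x33 idx=4: raw=0x35005 flags P=1 W=0 U=1 S=0
  → PROTECTION_VIOLATION  (4 entries read)
#3 VA=0x58042C11808 (r,kernel):
  [0] read 0x1A idx=11: raw=0x37007 flags P=1 W=1 U=1 S=0
  [1] read 0x37 idx=1: raw=0x3A007 flags P=1 W=1 U=1 S=0
  [2] read 0x3A idx=22: raw=0x3C007 flags P=1 W=1 U=1 S=0
  [3] read 0x3C idx=17: raw=0x3E007 flags P=1 W=1 U=1 S=0
  ⇒ phys 0x3E808  [4 reads]
#4 VA=0x68742807E13 (r,kernel):
  [0] read 0x1A idx=13: raw=0x41007 flags P=1 W=1 U=1 S=0
  [1] read 0x41 idx=29: raw=0x42007 flags P=1 W=1 U=1 S=0
  [2] read 0x42 idx=20: raw=0x45007 flags P=1 W=1 U=1 S=0
  [3] read 0x45 idx=7: raw=0x47007 flags P=1 W=1 U=1 S=0
  ⇒ phys 0x47E13  [4 reads]

Access #1 PA: 0x2CA1C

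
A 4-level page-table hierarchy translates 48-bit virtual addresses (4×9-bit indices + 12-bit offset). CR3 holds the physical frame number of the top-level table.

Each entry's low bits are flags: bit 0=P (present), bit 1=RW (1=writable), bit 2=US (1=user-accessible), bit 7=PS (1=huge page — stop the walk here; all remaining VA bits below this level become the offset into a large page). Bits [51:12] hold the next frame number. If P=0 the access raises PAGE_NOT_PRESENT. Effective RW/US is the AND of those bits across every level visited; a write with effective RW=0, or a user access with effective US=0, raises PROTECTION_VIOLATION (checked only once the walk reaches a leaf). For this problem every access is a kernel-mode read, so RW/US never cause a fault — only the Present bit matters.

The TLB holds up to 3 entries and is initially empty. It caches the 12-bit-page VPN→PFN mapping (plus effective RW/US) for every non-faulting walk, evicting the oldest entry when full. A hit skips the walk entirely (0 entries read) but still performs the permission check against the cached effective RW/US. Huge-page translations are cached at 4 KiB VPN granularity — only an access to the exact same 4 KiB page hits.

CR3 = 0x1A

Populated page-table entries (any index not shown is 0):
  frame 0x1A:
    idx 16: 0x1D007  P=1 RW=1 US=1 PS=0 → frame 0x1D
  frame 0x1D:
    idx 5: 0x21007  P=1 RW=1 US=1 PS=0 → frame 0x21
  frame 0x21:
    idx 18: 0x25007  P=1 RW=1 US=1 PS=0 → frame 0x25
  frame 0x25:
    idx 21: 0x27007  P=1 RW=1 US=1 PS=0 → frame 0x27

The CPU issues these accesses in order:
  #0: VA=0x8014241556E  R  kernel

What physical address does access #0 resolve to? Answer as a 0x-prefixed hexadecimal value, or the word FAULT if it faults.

Trace:
#0 VA=0x8014241556E (r,kernel):
  L0 @0x1A[16] → 0x1D007  P=1,RW=1,US=1,PS=0
  L1 @0x1D[5] → 0x21007  P=1,RW=1,US=1,PS=0
  L2 @0x21[18] → 0x25007  P=1,RW=1,US=1,PS=0
  L3 @0x25[21] → 0x27007  P=1,RW=1,US=1,PS=0
  ✓ 0x2756E  — 4 lookups

Access #0 PA: 0x2756E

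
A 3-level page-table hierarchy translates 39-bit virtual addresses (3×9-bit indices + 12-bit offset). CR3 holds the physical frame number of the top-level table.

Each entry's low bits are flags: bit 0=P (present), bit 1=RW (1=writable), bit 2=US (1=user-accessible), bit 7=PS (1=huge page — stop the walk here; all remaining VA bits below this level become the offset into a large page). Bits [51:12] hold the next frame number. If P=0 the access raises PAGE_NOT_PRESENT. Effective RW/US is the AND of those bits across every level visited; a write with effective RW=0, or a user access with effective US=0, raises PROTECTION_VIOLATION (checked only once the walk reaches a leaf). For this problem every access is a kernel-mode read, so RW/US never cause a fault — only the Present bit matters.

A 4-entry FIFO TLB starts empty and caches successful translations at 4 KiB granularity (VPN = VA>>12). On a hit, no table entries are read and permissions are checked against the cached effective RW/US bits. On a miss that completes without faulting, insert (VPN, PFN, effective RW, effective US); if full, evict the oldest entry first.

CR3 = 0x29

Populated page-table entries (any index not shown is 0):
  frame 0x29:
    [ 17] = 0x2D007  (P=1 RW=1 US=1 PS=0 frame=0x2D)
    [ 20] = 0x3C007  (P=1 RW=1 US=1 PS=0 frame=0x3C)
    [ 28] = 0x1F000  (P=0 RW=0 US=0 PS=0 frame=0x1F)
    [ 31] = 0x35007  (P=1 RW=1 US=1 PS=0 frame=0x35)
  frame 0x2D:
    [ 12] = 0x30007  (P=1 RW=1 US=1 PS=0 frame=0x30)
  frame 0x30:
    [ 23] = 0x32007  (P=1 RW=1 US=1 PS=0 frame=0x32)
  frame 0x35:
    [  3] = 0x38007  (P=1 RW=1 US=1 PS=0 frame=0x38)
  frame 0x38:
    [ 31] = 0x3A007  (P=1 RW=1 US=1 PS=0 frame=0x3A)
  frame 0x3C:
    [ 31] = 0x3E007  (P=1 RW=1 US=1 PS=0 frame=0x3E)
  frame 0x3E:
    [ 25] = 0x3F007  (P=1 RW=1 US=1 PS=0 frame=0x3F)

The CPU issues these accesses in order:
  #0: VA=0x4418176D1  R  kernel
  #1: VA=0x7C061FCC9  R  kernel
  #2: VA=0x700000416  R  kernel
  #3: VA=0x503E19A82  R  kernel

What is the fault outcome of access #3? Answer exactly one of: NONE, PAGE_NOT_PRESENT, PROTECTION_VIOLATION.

Per-access translation:
#0 VA=0x4418176D1 (r,kernel):
  [0] read 0x29 idx=17: raw=0x2D007 flags P=1 W=1 U=1 S=0
  [1] read 0x2D idx=12: raw=0x30007 flags P=1 W=1 U=1 S=0
  [2] read 0x30 idx=23: raw=0x32007 flags P=1 W=1 U=1 S=0
  → PA=0x326D1  (3 entries read)
#1 VA=0x7C061FCC9 (r,kernel):
  [0] read 0x29 idx=31: raw=0x35007 flags P=1 W=1 U=1 S=0
  [1] read 0x35 idx=3: raw=0x38007 flags P=1 W=1 U=1 S=0
  [2] read 0x38 idx=31: raw=0x3A007 flags P=1 W=1 U=1 S=0
  → PA=0x3ACC9  (3 entries read)
#2 VA=0x700000416 (r,kernel):
  [0] read 0x29 idx=28: raw=0x1F000 flags P=0 W=0 U=0 S=0
  ✗ PAGE_NOT_PRESENT  [1 reads]
#3 VA=0x503E19A82 (r,kernel):
  [0] read 0x29 idx=20: raw=0x3C007 flags P=1 W=1 U=1 S=0
  [1] read 0x3C idx=31: raw=0x3E007 flags P=1 W=1 U=1 S=0
  [2] read 0x3E idx=25: raw=0x3F007 flags P=1 W=1 U=1 S=0
  → PA=0x3FA82  (3 entries read)

Access #3 fault: NONE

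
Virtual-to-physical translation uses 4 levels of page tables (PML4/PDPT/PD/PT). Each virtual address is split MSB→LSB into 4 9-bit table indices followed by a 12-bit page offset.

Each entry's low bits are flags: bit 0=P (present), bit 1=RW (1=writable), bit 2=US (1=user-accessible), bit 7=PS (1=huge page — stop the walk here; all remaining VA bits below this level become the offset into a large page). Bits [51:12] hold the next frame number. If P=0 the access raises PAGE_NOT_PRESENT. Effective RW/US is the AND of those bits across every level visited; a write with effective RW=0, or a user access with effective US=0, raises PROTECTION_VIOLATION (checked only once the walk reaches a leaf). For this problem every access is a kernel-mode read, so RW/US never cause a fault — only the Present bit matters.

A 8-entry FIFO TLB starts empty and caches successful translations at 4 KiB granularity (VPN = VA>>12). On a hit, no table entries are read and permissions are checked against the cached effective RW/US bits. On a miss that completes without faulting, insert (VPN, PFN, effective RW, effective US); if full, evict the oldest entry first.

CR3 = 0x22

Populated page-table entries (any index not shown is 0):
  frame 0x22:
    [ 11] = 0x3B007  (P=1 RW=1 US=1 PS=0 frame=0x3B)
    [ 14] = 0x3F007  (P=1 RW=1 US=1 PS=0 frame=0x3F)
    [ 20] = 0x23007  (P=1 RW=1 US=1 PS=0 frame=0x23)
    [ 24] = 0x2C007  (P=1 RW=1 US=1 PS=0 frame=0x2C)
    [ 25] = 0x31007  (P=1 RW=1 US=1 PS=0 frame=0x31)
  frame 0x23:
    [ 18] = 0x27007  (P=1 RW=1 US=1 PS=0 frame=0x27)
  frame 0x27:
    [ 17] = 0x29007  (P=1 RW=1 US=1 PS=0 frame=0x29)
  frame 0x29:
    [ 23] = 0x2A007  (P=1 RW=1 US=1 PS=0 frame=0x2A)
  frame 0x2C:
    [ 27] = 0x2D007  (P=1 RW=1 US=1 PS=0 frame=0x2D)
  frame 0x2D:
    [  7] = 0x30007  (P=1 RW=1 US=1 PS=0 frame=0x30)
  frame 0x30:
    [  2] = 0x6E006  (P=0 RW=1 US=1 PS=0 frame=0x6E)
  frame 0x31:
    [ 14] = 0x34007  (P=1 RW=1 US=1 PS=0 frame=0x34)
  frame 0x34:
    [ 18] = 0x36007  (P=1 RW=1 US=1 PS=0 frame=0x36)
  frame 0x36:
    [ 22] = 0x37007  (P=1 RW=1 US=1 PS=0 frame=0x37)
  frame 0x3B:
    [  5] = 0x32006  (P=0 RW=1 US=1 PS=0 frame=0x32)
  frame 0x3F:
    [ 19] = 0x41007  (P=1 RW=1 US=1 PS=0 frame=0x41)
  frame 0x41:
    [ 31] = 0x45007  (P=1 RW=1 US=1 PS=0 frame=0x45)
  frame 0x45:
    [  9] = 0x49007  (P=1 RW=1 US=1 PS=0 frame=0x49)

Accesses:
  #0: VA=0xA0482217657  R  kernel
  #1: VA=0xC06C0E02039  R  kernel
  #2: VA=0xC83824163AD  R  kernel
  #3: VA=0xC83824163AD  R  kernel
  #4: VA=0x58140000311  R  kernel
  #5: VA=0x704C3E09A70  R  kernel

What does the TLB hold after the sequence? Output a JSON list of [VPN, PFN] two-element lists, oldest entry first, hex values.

Per-access translation:
#0 VA=0xA0482217657 (r,kernel):
  L0: frame=0x22 idx=20 entry=0x23007 [P=1 RW=1 US=1 PS=0]
  L1: frame=0x23 idx=18 entry=0x27007 [P=1 RW=1 US=1 PS=0]
  L2: frame=0x27 idx=17 entry=0x29007 [P=1 RW=1 US=1 PS=0]
  L3: frame=0x29 idx=23 entry=0x2A007 [P=1 RW=1 US=1 PS=0]
  ⇒ phys 0x2A657  [4 reads]
#1 VA=0xC06C0E02039 (r,kernel):
  L0: frame=0x22 idx=24 entry=0x2C007 [P=1 RW=1 US=1 PS=0]
  L1: frame=0x2C idx=27 entry=0x2D007 [P=1 RW=1 US=1 PS=0]
  L2: frame=0x2D idx=7 entry=0x30007 [P=1 RW=1 US=1 PS=0]
  L3: frame=0x30 idx=2 entry=0x6E006 [P=0 RW=1 US=1 PS=0]
  → PAGE_NOT_PRESENT  (4 entries read)
#2 VA=0xC83824163AD (r,kernel):
  L0: frame=0x22 idx=25 entry=0x31007 [P=1 RW=1 US=1 PS=0]
  L1: frame=0x31 idx=14 entry=0x34007 [P=1 RW=1 US=1 PS=0]
  L2: frame=0x34 idx=18 entry=0x36007 [P=1 RW=1 US=1 PS=0]
  L3: frame=0x36 idx=22 entry=0x37007 [P=1 RW=1 US=1 PS=0]
  ⇒ phys 0x373AD  [4 reads]
#3 VA=0xC83824163AD (r,kernel):
  TLB hit vpn=0xC8382416 → PA=0x373AD
#4 VA=0x58140000311 (r,kernel):
  L0: frame=0x22 idx=11 entry=0x3B007 [P=1 RW=1 US=1 PS=0]
  L1: frame=0x3B idx=5 entry=0x32006 [P=0 RW=1 US=1 PS=0]
  → PAGE_NOT_PRESENT  (2 entries read)
#5 VA=0x704C3E09A70 (r,kernel):
  L0: frame=0x22 idx=14 entry=0x3F007 [P=1 RW=1 US=1 PS=0]
  L1: frame=0x3F idx=19 entry=0x41007 [P=1 RW=1 US=1 PS=0]
  L2: frame=0x41 idx=31 entry=0x45007 [P=1 RW=1 US=1 PS=0]
  L3: frame=0x45 idx=9 entry=0x49007 [P=1 RW=1 US=1 PS=0]
  ⇒ phys 0x49A70  [4 reads]

TLB: [["0xA0482217", "0x2A"], ["0xC8382416", "0x37"], ["0x704C3E09", "0x49"]]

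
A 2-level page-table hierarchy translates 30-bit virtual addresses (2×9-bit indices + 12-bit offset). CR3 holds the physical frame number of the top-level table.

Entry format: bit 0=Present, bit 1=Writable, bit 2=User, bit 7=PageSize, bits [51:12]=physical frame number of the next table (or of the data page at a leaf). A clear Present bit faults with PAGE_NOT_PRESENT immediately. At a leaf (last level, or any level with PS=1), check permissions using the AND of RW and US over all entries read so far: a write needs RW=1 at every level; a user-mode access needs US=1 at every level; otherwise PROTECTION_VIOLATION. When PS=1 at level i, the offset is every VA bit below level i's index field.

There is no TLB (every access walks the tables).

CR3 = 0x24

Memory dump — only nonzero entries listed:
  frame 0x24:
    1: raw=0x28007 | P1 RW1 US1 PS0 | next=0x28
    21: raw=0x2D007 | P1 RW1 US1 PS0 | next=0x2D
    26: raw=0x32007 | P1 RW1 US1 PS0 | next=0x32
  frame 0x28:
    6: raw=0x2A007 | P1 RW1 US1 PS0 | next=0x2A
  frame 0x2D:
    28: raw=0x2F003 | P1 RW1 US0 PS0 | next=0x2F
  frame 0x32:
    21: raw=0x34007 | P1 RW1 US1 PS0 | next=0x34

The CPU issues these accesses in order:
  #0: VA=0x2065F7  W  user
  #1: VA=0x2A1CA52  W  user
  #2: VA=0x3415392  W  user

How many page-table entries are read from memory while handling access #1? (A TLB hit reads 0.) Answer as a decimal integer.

Trace:
#0 VA=0x2065F7 (w,user):
  L0 @0x24[1] → 0x28007  P=1,RW=1,US=1,PS=0
  L1 @0x28[6] → 0x2A007  P=1,RW=1,US=1,PS=0
  ✓ 0x2A5F7  — 2 lookups
#1 VA=0x2A1CA52 (w,user):
  L0 @0x24[21] → 0x2D007  P=1,RW=1,US=1,PS=0
  L1 @0x2D[28] → 0x2F003  P=1,RW=1,US=0,PS=0
  → PROTECTION_VIOLATION  (2 entries read)
#2 VA=0x3415392 (w,user):
  L0 @0x24[26] → 0x32007  P=1,RW=1,US=1,PS=0
  L1 @0x32[21] → 0x34007  P=1,RW=1,US=1,PS=0
  ✓ 0x34392  — 2 lookups

Entries read for #1: 2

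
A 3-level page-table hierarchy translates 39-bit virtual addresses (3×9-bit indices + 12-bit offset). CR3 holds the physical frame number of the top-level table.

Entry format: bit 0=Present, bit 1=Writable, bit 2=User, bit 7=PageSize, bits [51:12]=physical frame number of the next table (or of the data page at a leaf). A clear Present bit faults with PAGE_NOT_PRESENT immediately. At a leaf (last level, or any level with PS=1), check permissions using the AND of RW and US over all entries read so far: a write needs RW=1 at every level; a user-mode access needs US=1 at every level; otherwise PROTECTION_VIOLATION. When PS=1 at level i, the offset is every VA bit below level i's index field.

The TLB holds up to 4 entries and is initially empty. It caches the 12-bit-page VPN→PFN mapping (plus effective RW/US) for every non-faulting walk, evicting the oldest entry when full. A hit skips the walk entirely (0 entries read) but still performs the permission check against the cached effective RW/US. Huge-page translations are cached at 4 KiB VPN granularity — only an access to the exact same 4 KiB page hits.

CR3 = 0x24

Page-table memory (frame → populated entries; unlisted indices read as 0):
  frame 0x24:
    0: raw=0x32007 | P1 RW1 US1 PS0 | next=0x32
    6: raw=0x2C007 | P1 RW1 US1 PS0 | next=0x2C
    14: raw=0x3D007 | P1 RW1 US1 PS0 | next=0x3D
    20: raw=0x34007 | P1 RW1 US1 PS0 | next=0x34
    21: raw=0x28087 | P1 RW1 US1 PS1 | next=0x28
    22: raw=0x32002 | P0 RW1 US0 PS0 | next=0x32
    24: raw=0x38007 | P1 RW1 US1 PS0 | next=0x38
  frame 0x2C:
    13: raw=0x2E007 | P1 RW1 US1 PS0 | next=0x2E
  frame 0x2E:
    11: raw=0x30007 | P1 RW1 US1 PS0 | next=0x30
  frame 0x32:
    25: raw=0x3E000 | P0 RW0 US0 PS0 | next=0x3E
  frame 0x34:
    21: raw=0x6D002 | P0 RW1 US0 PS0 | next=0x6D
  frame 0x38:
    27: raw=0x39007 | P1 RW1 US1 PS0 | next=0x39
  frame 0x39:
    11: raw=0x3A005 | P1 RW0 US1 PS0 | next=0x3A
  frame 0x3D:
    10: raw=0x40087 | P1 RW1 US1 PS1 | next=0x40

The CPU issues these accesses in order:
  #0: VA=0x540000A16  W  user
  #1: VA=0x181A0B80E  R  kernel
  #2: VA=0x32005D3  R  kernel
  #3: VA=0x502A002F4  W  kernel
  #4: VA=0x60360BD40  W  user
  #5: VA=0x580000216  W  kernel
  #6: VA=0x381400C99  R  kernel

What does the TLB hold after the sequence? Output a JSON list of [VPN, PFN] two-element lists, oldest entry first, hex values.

Walk each access:
#0 VA=0x540000A16 (w,user):
  lvl0: tbl 0x24, slot 21 ⇒ 0x28087 (P1/RW1/US1/PS1)
  ⇒ phys 0x28A16 (huge @L0)  [1 reads]
#1 VA=0x181A0B80E (r,kernel):
  lvl0: tbl 0x24, slot 6 ⇒ 0x2C007 (P1/RW1/US1/PS0)
  lvl1: tbl 0x2C, slot 13 ⇒ 0x2E007 (P1/RW1/US1/PS0)
  lvl2: tbl 0x2E, slot 11 ⇒ 0x30007 (P1/RW1/US1/PS0)
  ⇒ phys 0x3080E  [3 reads]
#2 VA=0x32005D3 (r,kernel):
  lvl0: tbl 0x24, slot 0 ⇒ 0x32007 (P1/RW1/US1/PS0)
  lvl1: tbl 0x32, slot 25 ⇒ 0x3E000 (P0/RW0/US0/PS0)
  ⇒ fault: PAGE_NOT_PRESENT  — 2 lookups
#3 VA=0x502A002F4 (w,kernel):
  lvl0: tbl 0x24, slot 20 ⇒ 0x34007 (P1/RW1/US1/PS0)
  lvl1: tbl 0x34, slot 21 ⇒ 0x6D002 (P0/RW1/US0/PS0)
  ⇒ fault: PAGE_NOT_PRESENT  — 2 lookups
#4 VA=0x60360BD40 (w,user):
  lvl0: tbl 0x24, slot 24 ⇒ 0x38007 (P1/RW1/US1/PS0)
  lvl1: tbl 0x38, slot 27 ⇒ 0x39007 (P1/RW1/US1/PS0)
  lvl2: tbl 0x39, slot 11 ⇒ 0x3A005 (P1/RW0/US1/PS0)
  ⇒ fault: PROTECTION_VIOLATION  — 3 lookups
#5 VA=0x580000216 (w,kernel):
  lvl0: tbl 0x24, slot 22 ⇒ 0x32002 (P0/RW1/US0/PS0)
  ⇒ fault: PAGE_NOT_PRESENT  — 1 lookups
#6 VA=0x381400C99 (r,kernel):
  lvl0: tbl 0x24, slot 14 ⇒ 0x3D007 (P1/RW1/US1/PS0)
  lvl1: tbl 0x3D, slot 10 ⇒ 0x40087 (P1/RW1/US1/PS1)
  ⇒ phys 0x40C99 (huge @L1)  [2 reads]

TLB: [["0x540000", "0x28"], ["0x181A0B", "0x30"], ["0x381400", "0x40"]]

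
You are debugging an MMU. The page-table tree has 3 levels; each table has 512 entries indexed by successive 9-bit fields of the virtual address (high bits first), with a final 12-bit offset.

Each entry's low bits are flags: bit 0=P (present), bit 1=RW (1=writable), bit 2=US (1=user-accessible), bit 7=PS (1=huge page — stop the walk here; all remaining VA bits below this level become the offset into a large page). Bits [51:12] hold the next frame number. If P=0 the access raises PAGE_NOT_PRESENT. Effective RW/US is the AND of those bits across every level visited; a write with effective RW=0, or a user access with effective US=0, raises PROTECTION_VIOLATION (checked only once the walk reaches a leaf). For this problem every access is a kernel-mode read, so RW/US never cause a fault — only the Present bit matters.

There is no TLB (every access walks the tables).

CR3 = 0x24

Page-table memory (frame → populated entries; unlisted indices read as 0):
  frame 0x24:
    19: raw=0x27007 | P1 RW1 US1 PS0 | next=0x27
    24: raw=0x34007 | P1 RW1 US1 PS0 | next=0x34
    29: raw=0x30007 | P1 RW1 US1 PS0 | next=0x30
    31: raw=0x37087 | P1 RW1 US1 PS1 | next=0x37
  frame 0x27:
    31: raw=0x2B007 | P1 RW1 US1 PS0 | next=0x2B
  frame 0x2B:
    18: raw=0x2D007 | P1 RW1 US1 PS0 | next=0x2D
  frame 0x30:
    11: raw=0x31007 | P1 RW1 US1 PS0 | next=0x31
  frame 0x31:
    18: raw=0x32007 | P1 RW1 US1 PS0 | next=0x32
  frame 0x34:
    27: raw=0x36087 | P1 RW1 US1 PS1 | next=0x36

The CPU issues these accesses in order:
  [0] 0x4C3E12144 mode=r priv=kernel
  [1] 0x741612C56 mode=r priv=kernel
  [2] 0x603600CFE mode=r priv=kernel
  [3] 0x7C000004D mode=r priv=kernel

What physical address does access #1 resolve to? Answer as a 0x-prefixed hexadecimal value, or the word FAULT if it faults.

Per-access translation:
#0 VA=0x4C3E12144 (r,kernel):
  lvl0: tbl 0x24, slot 19 ⇒ 0x27007 (P1/RW1/US1/PS0)
  lvl1: tbl 0x27, slot 31 ⇒ 0x2B007 (P1/RW1/US1/PS0)
  lvl2: tbl 0x2B, slot 18 ⇒ 0x2D007 (P1/RW1/US1/PS0)
  ⇒ phys 0x2D144  [3 reads]
#1 VA=0x741612C56 (r,kernel):
  lvl0: tbl 0x24, slot 29 ⇒ 0x30007 (P1/RW1/US1/PS0)
  lvl1: tbl 0x30, slot 11 ⇒ 0x31007 (P1/RW1/US1/PS0)
  lvl2: tbl 0x31, slot 18 ⇒ 0x32007 (P1/RW1/US1/PS0)
  ⇒ phys 0x32C56  [3 reads]
#2 VA=0x603600CFE (r,kernel):
  lvl0: tbl 0x24, slot 24 ⇒ 0x34007 (P1/RW1/US1/PS0)
  lvl1: tbl 0x34, slot 27 ⇒ 0x36087 (P1/RW1/US1/PS1)
  ⇒ phys 0x36CFE (huge @L1)  [2 reads]
#3 VA=0x7C000004D (r,kernel):
  lvl0: tbl 0x24, slot 31 ⇒ 0x37087 (P1/RW1/US1/PS1)
  ⇒ phys 0x3704D (huge @L0)  [1 reads]

Access #1 PA: 0x32C56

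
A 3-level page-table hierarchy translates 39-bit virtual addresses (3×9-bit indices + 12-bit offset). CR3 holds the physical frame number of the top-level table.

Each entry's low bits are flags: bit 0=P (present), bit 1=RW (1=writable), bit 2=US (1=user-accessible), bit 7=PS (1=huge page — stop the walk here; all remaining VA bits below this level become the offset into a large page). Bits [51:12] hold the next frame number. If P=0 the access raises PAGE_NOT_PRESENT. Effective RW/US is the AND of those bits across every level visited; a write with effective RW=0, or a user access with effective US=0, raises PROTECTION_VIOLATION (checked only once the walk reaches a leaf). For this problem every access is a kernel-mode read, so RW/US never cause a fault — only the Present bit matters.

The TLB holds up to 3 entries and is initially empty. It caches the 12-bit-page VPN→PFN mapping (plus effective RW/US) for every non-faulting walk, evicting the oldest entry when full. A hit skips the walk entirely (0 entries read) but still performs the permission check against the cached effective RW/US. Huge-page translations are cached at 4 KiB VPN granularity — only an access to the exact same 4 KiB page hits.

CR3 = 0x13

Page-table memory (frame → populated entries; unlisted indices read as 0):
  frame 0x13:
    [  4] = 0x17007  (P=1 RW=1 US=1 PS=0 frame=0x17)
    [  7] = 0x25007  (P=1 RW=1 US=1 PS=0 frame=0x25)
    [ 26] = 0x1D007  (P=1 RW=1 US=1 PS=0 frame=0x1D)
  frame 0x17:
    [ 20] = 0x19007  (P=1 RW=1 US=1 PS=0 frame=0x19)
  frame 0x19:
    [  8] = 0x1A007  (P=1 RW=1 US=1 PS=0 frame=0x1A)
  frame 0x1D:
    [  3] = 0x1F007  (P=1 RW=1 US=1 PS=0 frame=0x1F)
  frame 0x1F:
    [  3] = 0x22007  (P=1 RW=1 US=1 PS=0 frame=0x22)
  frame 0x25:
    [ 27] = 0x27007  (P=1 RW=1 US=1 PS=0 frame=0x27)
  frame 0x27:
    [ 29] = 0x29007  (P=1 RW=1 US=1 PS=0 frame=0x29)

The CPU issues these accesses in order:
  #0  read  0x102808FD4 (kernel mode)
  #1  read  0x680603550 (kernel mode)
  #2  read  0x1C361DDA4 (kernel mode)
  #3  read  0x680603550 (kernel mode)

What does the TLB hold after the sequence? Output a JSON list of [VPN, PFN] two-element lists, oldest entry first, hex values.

Per-access translation:
#0 VA=0x102808FD4 (r,kernel):
  [0] read 0x13 idx=4: raw=0x17007 flags P=1 W=1 U=1 S=0
  [1] read 0x17 idx=20: raw=0x19007 flags P=1 W=1 U=1 S=0
  [2] read 0x19 idx=8: raw=0x1A007 flags P=1 W=1 U=1 S=0
  ✓ 0x1AFD4  — 3 lookups
#1 VA=0x680603550 (r,kernel):
  [0] read 0x13 idx=26: raw=0x1D007 flags P=1 W=1 U=1 S=0
  [1] read 0x1D idx=3: raw=0x1F007 flags P=1 W=1 U=1 S=0
  [2] read 0x1F idx=3: raw=0x22007 flags P=1 W=1 U=1 S=0
  ✓ 0x22550  — 3 lookups
#2 VA=0x1C361DDA4 (r,kernel):
  [0] read 0x13 idx=7: raw=0x25007 flags P=1 W=1 U=1 S=0
  [1] read 0x25 idx=27: raw=0x27007 flags P=1 W=1 U=1 S=0
  [2] read 0x27 idx=29: raw=0x29007 flags P=1 W=1 U=1 S=0
  ✓ 0x29DA4  — 3 lookups
#3 VA=0x680603550 (r,kernel):
  TLB hit vpn=0x680603 → PA=0x22550

TLB: [["0x102808", "0x1A"], ["0x680603", "0x22"], ["0x1C361D", "0x29"]]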